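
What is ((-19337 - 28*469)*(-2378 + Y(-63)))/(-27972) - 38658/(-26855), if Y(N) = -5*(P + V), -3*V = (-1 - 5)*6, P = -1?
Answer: -235598351251/83465340 ≈ -2822.7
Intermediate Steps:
V = 12 (V = -(-1 - 5)*6/3 = -(-2)*6 = -⅓*(-36) = 12)
Y(N) = -55 (Y(N) = -5*(-1 + 12) = -5*11 = -55)
((-19337 - 28*469)*(-2378 + Y(-63)))/(-27972) - 38658/(-26855) = ((-19337 - 28*469)*(-2378 - 55))/(-27972) - 38658/(-26855) = ((-19337 - 13132)*(-2433))*(-1/27972) - 38658*(-1/26855) = -32469*(-2433)*(-1/27972) + 38658/26855 = 78997077*(-1/27972) + 38658/26855 = -8777453/3108 + 38658/26855 = -235598351251/83465340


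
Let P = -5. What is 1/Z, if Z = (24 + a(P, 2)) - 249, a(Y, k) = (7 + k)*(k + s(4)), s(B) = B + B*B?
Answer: -1/27 ≈ -0.037037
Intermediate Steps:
s(B) = B + B**2
a(Y, k) = (7 + k)*(20 + k) (a(Y, k) = (7 + k)*(k + 4*(1 + 4)) = (7 + k)*(k + 4*5) = (7 + k)*(k + 20) = (7 + k)*(20 + k))
Z = -27 (Z = (24 + (140 + 2**2 + 27*2)) - 249 = (24 + (140 + 4 + 54)) - 249 = (24 + 198) - 249 = 222 - 249 = -27)
1/Z = 1/(-27) = -1/27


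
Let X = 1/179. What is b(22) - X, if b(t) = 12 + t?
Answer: 6085/179 ≈ 33.994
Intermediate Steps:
X = 1/179 ≈ 0.0055866
b(22) - X = (12 + 22) - 1*1/179 = 34 - 1/179 = 6085/179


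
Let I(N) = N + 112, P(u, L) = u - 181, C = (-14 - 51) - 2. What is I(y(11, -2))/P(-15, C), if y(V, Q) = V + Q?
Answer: -121/196 ≈ -0.61735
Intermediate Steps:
C = -67 (C = -65 - 2 = -67)
P(u, L) = -181 + u
y(V, Q) = Q + V
I(N) = 112 + N
I(y(11, -2))/P(-15, C) = (112 + (-2 + 11))/(-181 - 15) = (112 + 9)/(-196) = 121*(-1/196) = -121/196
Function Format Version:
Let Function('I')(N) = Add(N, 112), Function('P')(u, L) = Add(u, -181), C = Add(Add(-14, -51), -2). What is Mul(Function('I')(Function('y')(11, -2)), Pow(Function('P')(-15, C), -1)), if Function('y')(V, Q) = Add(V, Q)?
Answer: Rational(-121, 196) ≈ -0.61735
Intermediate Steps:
C = -67 (C = Add(-65, -2) = -67)
Function('P')(u, L) = Add(-181, u)
Function('y')(V, Q) = Add(Q, V)
Function('I')(N) = Add(112, N)
Mul(Function('I')(Function('y')(11, -2)), Pow(Function('P')(-15, C), -1)) = Mul(Add(112, Add(-2, 11)), Pow(Add(-181, -15), -1)) = Mul(Add(112, 9), Pow(-196, -1)) = Mul(121, Rational(-1, 196)) = Rational(-121, 196)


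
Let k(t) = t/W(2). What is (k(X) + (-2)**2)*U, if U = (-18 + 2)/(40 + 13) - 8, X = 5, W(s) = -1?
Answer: 440/53 ≈ 8.3019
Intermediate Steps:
U = -440/53 (U = -16/53 - 8 = -440/53 ≈ -8.3019)
k(t) = -t (k(t) = t/(-1) = t*(-1) = -t)
(k(X) + (-2)**2)*U = (-1*5 + (-2)**2)*(-440/53) = (-5 + 4)*(-440/53) = -1*(-440/53) = 440/53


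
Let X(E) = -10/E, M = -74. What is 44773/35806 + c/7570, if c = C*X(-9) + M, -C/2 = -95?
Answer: 1547284547/1219731390 ≈ 1.2685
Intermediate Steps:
C = 190 (C = -2*(-95) = 190)
c = 1234/9 (c = 190*(-10/(-9)) - 74 = 190*(-10*(-⅑)) - 74 = 190*(10/9) - 74 = 1900/9 - 74 = 1234/9 ≈ 137.11)
44773/35806 + c/7570 = 44773/35806 + (1234/9)/7570 = 44773*(1/35806) + (1234/9)*(1/7570) = 44773/35806 + 617/34065 = 1547284547/1219731390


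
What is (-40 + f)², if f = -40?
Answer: 6400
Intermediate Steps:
(-40 + f)² = (-40 - 40)² = (-80)² = 6400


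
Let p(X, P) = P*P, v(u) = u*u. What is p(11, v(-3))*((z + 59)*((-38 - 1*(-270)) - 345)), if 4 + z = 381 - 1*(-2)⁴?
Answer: -3844260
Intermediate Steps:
z = 361 (z = -4 + (381 - 1*(-2)⁴) = -4 + (381 - 1*16) = -4 + (381 - 16) = -4 + 365 = 361)
v(u) = u²
p(X, P) = P²
p(11, v(-3))*((z + 59)*((-38 - 1*(-270)) - 345)) = ((-3)²)²*((361 + 59)*((-38 - 1*(-270)) - 345)) = 9²*(420*((-38 + 270) - 345)) = 81*(420*(232 - 345)) = 81*(420*(-113)) = 81*(-47460) = -3844260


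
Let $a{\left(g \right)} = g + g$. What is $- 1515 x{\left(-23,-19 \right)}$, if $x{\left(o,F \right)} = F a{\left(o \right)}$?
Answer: $-1324110$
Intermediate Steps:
$a{\left(g \right)} = 2 g$
$x{\left(o,F \right)} = 2 F o$ ($x{\left(o,F \right)} = F 2 o = 2 F o$)
$- 1515 x{\left(-23,-19 \right)} = - 1515 \cdot 2 \left(-19\right) \left(-23\right) = \left(-1515\right) 874 = -1324110$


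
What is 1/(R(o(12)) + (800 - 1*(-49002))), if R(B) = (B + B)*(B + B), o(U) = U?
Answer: 1/50378 ≈ 1.9850e-5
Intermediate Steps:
R(B) = 4*B² (R(B) = (2*B)*(2*B) = 4*B²)
1/(R(o(12)) + (800 - 1*(-49002))) = 1/(4*12² + (800 - 1*(-49002))) = 1/(4*144 + (800 + 49002)) = 1/(576 + 49802) = 1/50378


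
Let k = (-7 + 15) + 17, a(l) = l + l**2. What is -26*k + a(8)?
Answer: -578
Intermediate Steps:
k = 25 (k = 8 + 17 = 25)
-26*k + a(8) = -26*25 + 8*(1 + 8) = -650 + 8*9 = -650 + 72 = -578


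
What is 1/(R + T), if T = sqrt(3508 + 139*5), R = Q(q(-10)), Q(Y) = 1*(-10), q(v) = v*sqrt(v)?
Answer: 10/4103 + 3*sqrt(467)/4103 ≈ 0.018238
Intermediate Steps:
q(v) = v**(3/2)
Q(Y) = -10
R = -10
T = 3*sqrt(467) (T = sqrt(3508 + 695) = sqrt(4203) = 3*sqrt(467) ≈ 64.831)
1/(R + T) = 1/(-10 + 3*sqrt(467))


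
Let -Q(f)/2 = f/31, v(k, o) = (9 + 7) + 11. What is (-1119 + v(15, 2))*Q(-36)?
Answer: -78624/31 ≈ -2536.3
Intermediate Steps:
v(k, o) = 27 (v(k, o) = 16 + 11 = 27)
Q(f) = -2*f/31
(-1119 + v(15, 2))*Q(-36) = (-1119 + 27)*(-2/31*(-36)) = -1092*72/31 = -78624/31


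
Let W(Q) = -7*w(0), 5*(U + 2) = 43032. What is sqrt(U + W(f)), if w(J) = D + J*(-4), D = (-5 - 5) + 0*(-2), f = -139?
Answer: 2*sqrt(54215)/5 ≈ 93.136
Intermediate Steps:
D = -10 (D = -10 + 0 = -10)
w(J) = -10 - 4*J (w(J) = -10 + J*(-4) = -10 - 4*J)
U = 43022/5 (U = -2 + (1/5)*43032 = -2 + 43032/5 = 43022/5 ≈ 8604.4)
W(Q) = 70 (W(Q) = -7*(-10 - 4*0) = -7*(-10 + 0) = -7*(-10) = 70)
sqrt(U + W(f)) = sqrt(43022/5 + 70) = sqrt(43372/5) = 2*sqrt(54215)/5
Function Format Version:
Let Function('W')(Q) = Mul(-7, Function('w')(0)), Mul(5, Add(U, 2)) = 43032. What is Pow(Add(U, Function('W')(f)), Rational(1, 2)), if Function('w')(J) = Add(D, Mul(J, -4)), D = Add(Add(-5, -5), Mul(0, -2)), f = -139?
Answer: Mul(Rational(2, 5), Pow(54215, Rational(1, 2))) ≈ 93.136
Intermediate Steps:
D = -10 (D = Add(-10, 0) = -10)
Function('w')(J) = Add(-10, Mul(-4, J)) (Function('w')(J) = Add(-10, Mul(J, -4)) = Add(-10, Mul(-4, J)))
U = Rational(43022, 5) (U = Add(-2, Mul(Rational(1, 5), 43032)) = Add(-2, Rational(43032, 5)) = Rational(43022, 5) ≈ 8604.4)
Function('W')(Q) = 70 (Function('W')(Q) = Mul(-7, Add(-10, Mul(-4, 0))) = Mul(-7, Add(-10, 0)) = Mul(-7, -10) = 70)
Pow(Add(U, Function('W')(f)), Rational(1, 2)) = Pow(Add(Rational(43022, 5), 70), Rational(1, 2)) = Pow(Rational(43372, 5), Rational(1, 2)) = Mul(Rational(2, 5), Pow(54215, Rational(1, 2)))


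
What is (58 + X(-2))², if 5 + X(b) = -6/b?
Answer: 3136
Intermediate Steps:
X(b) = -5 - 6/b
(58 + X(-2))² = (58 + (-5 - 6/(-2)))² = (58 + (-5 - 6*(-½)))² = (58 + (-5 + 3))² = (58 - 2)² = 56² = 3136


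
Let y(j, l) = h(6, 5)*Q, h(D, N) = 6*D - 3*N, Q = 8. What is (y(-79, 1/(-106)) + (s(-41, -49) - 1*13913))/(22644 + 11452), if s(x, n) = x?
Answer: -6893/17048 ≈ -0.40433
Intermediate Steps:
h(D, N) = -3*N + 6*D
y(j, l) = 168 (y(j, l) = (-3*5 + 6*6)*8 = (-15 + 36)*8 = 21*8 = 168)
(y(-79, 1/(-106)) + (s(-41, -49) - 1*13913))/(22644 + 11452) = (168 + (-41 - 1*13913))/(22644 + 11452) = (168 + (-41 - 13913))/34096 = (168 - 13954)*(1/34096) = -13786*1/34096 = -6893/17048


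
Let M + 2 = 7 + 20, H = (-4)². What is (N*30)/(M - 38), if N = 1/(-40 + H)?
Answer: 5/52 ≈ 0.096154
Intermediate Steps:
H = 16
M = 25 (M = -2 + (7 + 20) = -2 + 27 = 25)
N = -1/24 (N = 1/(-40 + 16) = 1/(-24) = -1/24 ≈ -0.041667)
(N*30)/(M - 38) = (-1/24*30)/(25 - 38) = -5/4/(-13) = -5/4*(-1/13) = 5/52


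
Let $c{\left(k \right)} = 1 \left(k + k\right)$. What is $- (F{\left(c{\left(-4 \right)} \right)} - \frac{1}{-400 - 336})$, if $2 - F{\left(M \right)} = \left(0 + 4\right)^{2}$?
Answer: $\frac{10303}{736} \approx 13.999$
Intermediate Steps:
$c{\left(k \right)} = 2 k$ ($c{\left(k \right)} = 1 \cdot 2 k = 2 k$)
$F{\left(M \right)} = -14$ ($F{\left(M \right)} = 2 - \left(0 + 4\right)^{2} = 2 - 4^{2} = 2 - 16 = -14$)
$- (F{\left(c{\left(-4 \right)} \right)} - \frac{1}{-400 - 336}) = - (-14 - \frac{1}{-400 - 336}) = - (-14 - \frac{1}{-736}) = - (-14 - - \frac{1}{736}) = - (-14 + \frac{1}{736}) = \left(-1\right) \left(- \frac{10303}{736}\right) = \frac{10303}{736}$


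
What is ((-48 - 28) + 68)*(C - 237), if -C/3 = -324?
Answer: -5880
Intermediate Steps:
C = 972 (C = -3*(-324) = 972)
((-48 - 28) + 68)*(C - 237) = ((-48 - 28) + 68)*(972 - 237) = (-76 + 68)*735 = -8*735 = -5880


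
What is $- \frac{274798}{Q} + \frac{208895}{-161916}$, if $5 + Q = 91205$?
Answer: $- \frac{2647725707}{615280800} \approx -4.3033$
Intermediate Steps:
$Q = 91200$ ($Q = -5 + 91205 = 91200$)
$- \frac{274798}{Q} + \frac{208895}{-161916} = - \frac{274798}{91200} + \frac{208895}{-161916} = \left(-274798\right) \frac{1}{91200} + 208895 \left(- \frac{1}{161916}\right) = - \frac{137399}{45600} - \frac{208895}{161916} = - \frac{2647725707}{615280800}$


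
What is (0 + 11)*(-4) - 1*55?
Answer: -99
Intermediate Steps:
(0 + 11)*(-4) - 1*55 = 11*(-4) - 55 = -44 - 55 = -99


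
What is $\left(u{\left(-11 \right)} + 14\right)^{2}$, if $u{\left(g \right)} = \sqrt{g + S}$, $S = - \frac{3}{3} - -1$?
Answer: $\left(14 + i \sqrt{11}\right)^{2} \approx 185.0 + 92.865 i$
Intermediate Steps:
$S = 0$ ($S = \left(-3\right) \frac{1}{3} + 1 = -1 + 1 = 0$)
$u{\left(g \right)} = \sqrt{g}$ ($u{\left(g \right)} = \sqrt{g + 0} = \sqrt{g}$)
$\left(u{\left(-11 \right)} + 14\right)^{2} = \left(\sqrt{-11} + 14\right)^{2} = \left(i \sqrt{11} + 14\right)^{2} = \left(14 + i \sqrt{11}\right)^{2}$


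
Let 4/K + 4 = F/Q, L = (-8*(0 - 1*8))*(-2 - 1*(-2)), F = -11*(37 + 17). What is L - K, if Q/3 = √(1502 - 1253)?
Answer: -332/2935 + 66*√249/2935 ≈ 0.24172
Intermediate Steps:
Q = 3*√249 (Q = 3*√(1502 - 1253) = 3*√249 ≈ 47.339)
F = -594 (F = -11*54 = -594)
L = 0 (L = (-8*(0 - 8))*(-2 + 2) = -8*(-8)*0 = 64*0 = 0)
K = 4/(-4 - 66*√249/83) (K = 4/(-4 - 594*√249/747) = 4/(-4 - 66*√249/83) ≈ -0.24172)
L - K = 0 - (332/2935 - 66*√249/2935) = 0 + (-332/2935 + 66*√249/2935) = -332/2935 + 66*√249/2935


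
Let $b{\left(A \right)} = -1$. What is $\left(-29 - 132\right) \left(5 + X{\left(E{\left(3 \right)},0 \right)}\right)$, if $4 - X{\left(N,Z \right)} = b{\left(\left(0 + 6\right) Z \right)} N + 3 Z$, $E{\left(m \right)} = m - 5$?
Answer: $-1127$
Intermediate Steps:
$E{\left(m \right)} = -5 + m$
$X{\left(N,Z \right)} = 4 + N - 3 Z$ ($X{\left(N,Z \right)} = 4 - \left(- N + 3 Z\right) = 4 + \left(N - 3 Z\right) = 4 + N - 3 Z$)
$\left(-29 - 132\right) \left(5 + X{\left(E{\left(3 \right)},0 \right)}\right) = \left(-29 - 132\right) \left(5 + \left(4 + \left(-5 + 3\right) - 0\right)\right) = - 161 \left(5 + \left(4 - 2 + 0\right)\right) = - 161 \left(5 + 2\right) = \left(-161\right) 7 = -1127$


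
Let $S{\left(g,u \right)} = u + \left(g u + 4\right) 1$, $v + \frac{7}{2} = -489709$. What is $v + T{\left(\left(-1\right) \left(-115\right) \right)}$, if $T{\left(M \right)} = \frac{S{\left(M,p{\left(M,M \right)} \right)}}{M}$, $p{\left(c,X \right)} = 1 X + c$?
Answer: $- \frac{112580507}{230} \approx -4.8948 \cdot 10^{5}$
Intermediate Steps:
$p{\left(c,X \right)} = X + c$
$v = - \frac{979425}{2}$ ($v = - \frac{7}{2} - 489709 = - \frac{979425}{2} \approx -4.8971 \cdot 10^{5}$)
$S{\left(g,u \right)} = 4 + u + g u$ ($S{\left(g,u \right)} = u + \left(4 + g u\right) 1 = u + \left(4 + g u\right) = 4 + u + g u$)
$T{\left(M \right)} = \frac{4 + 2 M + 2 M^{2}}{M}$ ($T{\left(M \right)} = \frac{4 + \left(M + M\right) + M \left(M + M\right)}{M} = \frac{4 + 2 M + M 2 M}{M} = \frac{4 + 2 M + 2 M^{2}}{M}$)
$v + T{\left(\left(-1\right) \left(-115\right) \right)} = - \frac{979425}{2} + \left(2 + 2 \left(\left(-1\right) \left(-115\right)\right) + \frac{4}{\left(-1\right) \left(-115\right)}\right) = - \frac{979425}{2} + \left(2 + 2 \cdot 115 + \frac{4}{115}\right) = - \frac{979425}{2} + \left(2 + 230 + 4 \cdot \frac{1}{115}\right) = - \frac{979425}{2} + \left(2 + 230 + \frac{4}{115}\right) = - \frac{979425}{2} + \frac{26684}{115} = - \frac{112580507}{230}$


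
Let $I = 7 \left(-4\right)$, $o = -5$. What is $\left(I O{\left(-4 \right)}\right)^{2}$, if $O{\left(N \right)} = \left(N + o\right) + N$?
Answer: $132496$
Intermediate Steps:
$O{\left(N \right)} = -5 + 2 N$ ($O{\left(N \right)} = \left(N - 5\right) + N = \left(-5 + N\right) + N = -5 + 2 N$)
$I = -28$
$\left(I O{\left(-4 \right)}\right)^{2} = \left(- 28 \left(-5 + 2 \left(-4\right)\right)\right)^{2} = \left(- 28 \left(-5 - 8\right)\right)^{2} = \left(\left(-28\right) \left(-13\right)\right)^{2} = 364^{2} = 132496$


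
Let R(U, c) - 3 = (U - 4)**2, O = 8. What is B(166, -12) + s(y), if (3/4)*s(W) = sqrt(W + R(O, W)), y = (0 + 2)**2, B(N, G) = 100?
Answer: 100 + 4*sqrt(23)/3 ≈ 106.39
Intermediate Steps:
R(U, c) = 3 + (-4 + U)**2 (R(U, c) = 3 + (U - 4)**2 = 3 + (-4 + U)**2)
y = 4 (y = 2**2 = 4)
s(W) = 4*sqrt(19 + W)/3 (s(W) = 4*sqrt(W + (3 + (-4 + 8)**2))/3 = 4*sqrt(W + (3 + 4**2))/3 = 4*sqrt(W + (3 + 16))/3 = 4*sqrt(W + 19)/3 = 4*sqrt(19 + W)/3)
B(166, -12) + s(y) = 100 + 4*sqrt(19 + 4)/3 = 100 + 4*sqrt(23)/3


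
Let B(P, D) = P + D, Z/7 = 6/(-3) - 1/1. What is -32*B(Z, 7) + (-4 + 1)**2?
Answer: 457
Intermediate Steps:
Z = -21 (Z = 7*(6/(-3) - 1/1) = 7*(6*(-1/3) - 1*1) = 7*(-2 - 1) = 7*(-3) = -21)
B(P, D) = D + P
-32*B(Z, 7) + (-4 + 1)**2 = -32*(7 - 21) + (-4 + 1)**2 = -32*(-14) + (-3)**2 = 448 + 9 = 457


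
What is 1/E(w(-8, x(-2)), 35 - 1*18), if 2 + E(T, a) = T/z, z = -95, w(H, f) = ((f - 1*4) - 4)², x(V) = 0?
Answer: -95/254 ≈ -0.37402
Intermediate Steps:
w(H, f) = (-8 + f)² (w(H, f) = ((f - 4) - 4)² = ((-4 + f) - 4)² = (-8 + f)²)
E(T, a) = -2 - T/95 (E(T, a) = -2 + T/(-95) = -2 + T*(-1/95) = -2 - T/95)
1/E(w(-8, x(-2)), 35 - 1*18) = 1/(-2 - (-8 + 0)²/95) = 1/(-2 - 1/95*(-8)²) = 1/(-2 - 1/95*64) = 1/(-2 - 64/95) = 1/(-254/95) = -95/254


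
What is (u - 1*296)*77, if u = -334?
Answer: -48510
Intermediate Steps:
(u - 1*296)*77 = (-334 - 1*296)*77 = (-334 - 296)*77 = -630*77 = -48510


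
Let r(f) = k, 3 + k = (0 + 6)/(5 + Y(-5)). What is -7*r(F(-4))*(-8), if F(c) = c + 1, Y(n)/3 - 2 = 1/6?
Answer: -3192/23 ≈ -138.78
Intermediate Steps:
Y(n) = 13/2 (Y(n) = 6 + 3/6 = 6 + 3*(⅙) = 6 + ½ = 13/2)
F(c) = 1 + c
k = -57/23 (k = -3 + (0 + 6)/(5 + 13/2) = -3 + 6/(23/2) = -3 + 6*(2/23) = -3 + 12/23 = -57/23 ≈ -2.4783)
r(f) = -57/23
-7*r(F(-4))*(-8) = -7*(-57/23)*(-8) = (399/23)*(-8) = -3192/23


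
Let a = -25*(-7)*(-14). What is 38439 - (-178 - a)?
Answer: 36167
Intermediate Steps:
a = -2450 (a = 175*(-14) = -2450)
38439 - (-178 - a) = 38439 - (-178 - 1*(-2450)) = 38439 - (-178 + 2450) = 38439 - 1*2272 = 38439 - 2272 = 36167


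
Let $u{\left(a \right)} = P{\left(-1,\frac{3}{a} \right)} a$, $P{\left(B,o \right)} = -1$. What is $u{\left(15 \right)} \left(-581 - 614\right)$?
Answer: $17925$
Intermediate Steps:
$u{\left(a \right)} = - a$
$u{\left(15 \right)} \left(-581 - 614\right) = \left(-1\right) 15 \left(-581 - 614\right) = \left(-15\right) \left(-1195\right) = 17925$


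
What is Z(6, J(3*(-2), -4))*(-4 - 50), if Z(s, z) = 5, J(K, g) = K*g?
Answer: -270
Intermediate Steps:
Z(6, J(3*(-2), -4))*(-4 - 50) = 5*(-4 - 50) = 5*(-54) = -270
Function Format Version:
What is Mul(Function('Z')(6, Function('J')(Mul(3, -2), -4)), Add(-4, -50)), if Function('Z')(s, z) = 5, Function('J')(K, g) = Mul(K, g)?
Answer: -270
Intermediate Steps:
Mul(Function('Z')(6, Function('J')(Mul(3, -2), -4)), Add(-4, -50)) = Mul(5, Add(-4, -50)) = Mul(5, -54) = -270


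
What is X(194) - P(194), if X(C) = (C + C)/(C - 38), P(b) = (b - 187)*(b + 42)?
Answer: -64331/39 ≈ -1649.5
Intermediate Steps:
P(b) = (-187 + b)*(42 + b)
X(C) = 2*C/(-38 + C) (X(C) = (2*C)/(-38 + C) = 2*C/(-38 + C))
X(194) - P(194) = 2*194/(-38 + 194) - (-7854 + 194² - 145*194) = 2*194/156 - (-7854 + 37636 - 28130) = 2*194*(1/156) - 1*1652 = 97/39 - 1652 = -64331/39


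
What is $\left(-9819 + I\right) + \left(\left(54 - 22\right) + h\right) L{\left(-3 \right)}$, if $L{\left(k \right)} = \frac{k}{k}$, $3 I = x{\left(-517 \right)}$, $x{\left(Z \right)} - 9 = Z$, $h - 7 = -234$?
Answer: $- \frac{30550}{3} \approx -10183.0$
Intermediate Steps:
$h = -227$ ($h = 7 - 234 = -227$)
$x{\left(Z \right)} = 9 + Z$
$I = - \frac{508}{3}$ ($I = \frac{9 - 517}{3} = \frac{1}{3} \left(-508\right) = - \frac{508}{3} \approx -169.33$)
$L{\left(k \right)} = 1$
$\left(-9819 + I\right) + \left(\left(54 - 22\right) + h\right) L{\left(-3 \right)} = \left(-9819 - \frac{508}{3}\right) + \left(\left(54 - 22\right) - 227\right) 1 = - \frac{29965}{3} + \left(32 - 227\right) 1 = - \frac{29965}{3} - 195 = - \frac{30550}{3}$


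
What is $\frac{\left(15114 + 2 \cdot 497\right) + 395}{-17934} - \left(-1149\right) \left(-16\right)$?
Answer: $- \frac{109905053}{5978} \approx -18385.0$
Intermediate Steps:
$\frac{\left(15114 + 2 \cdot 497\right) + 395}{-17934} - \left(-1149\right) \left(-16\right) = \left(\left(15114 + 994\right) + 395\right) \left(- \frac{1}{17934}\right) - 18384 = \left(16108 + 395\right) \left(- \frac{1}{17934}\right) - 18384 = 16503 \left(- \frac{1}{17934}\right) - 18384 = - \frac{5501}{5978} - 18384 = - \frac{109905053}{5978}$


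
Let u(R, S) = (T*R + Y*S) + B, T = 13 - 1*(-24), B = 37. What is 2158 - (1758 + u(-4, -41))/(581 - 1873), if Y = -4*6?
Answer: 2790767/1292 ≈ 2160.0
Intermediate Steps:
Y = -24
T = 37 (T = 13 + 24 = 37)
u(R, S) = 37 - 24*S + 37*R (u(R, S) = (37*R - 24*S) + 37 = (-24*S + 37*R) + 37 = 37 - 24*S + 37*R)
2158 - (1758 + u(-4, -41))/(581 - 1873) = 2158 - (1758 + (37 - 24*(-41) + 37*(-4)))/(581 - 1873) = 2158 - (1758 + (37 + 984 - 148))/(-1292) = 2158 - (1758 + 873)*(-1)/1292 = 2158 - 2631*(-1)/1292 = 2158 - 1*(-2631/1292) = 2158 + 2631/1292 = 2790767/1292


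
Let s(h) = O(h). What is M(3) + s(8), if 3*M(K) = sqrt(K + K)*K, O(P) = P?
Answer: 8 + sqrt(6) ≈ 10.449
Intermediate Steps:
s(h) = h
M(K) = sqrt(2)*K**(3/2)/3 (M(K) = (sqrt(K + K)*K)/3 = (sqrt(2*K)*K)/3 = ((sqrt(2)*sqrt(K))*K)/3 = (sqrt(2)*K**(3/2))/3 = sqrt(2)*K**(3/2)/3)
M(3) + s(8) = sqrt(2)*3**(3/2)/3 + 8 = sqrt(2)*(3*sqrt(3))/3 + 8 = sqrt(6) + 8 = 8 + sqrt(6)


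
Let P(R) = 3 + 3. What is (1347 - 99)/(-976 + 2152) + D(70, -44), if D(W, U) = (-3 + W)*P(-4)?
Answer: 19750/49 ≈ 403.06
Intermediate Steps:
P(R) = 6
D(W, U) = -18 + 6*W (D(W, U) = (-3 + W)*6 = -18 + 6*W)
(1347 - 99)/(-976 + 2152) + D(70, -44) = (1347 - 99)/(-976 + 2152) + (-18 + 6*70) = 1248/1176 + (-18 + 420) = 1248*(1/1176) + 402 = 52/49 + 402 = 19750/49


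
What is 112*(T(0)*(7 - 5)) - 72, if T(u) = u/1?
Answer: -72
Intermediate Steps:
T(u) = u (T(u) = u*1 = u)
112*(T(0)*(7 - 5)) - 72 = 112*(0*(7 - 5)) - 72 = 112*(0*2) - 72 = 112*0 - 72 = 0 - 72 = -72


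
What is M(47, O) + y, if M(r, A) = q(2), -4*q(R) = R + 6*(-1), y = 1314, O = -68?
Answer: 1315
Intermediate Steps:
q(R) = 3/2 - R/4 (q(R) = -(R + 6*(-1))/4 = -(R - 6)/4 = -(-6 + R)/4 = 3/2 - R/4)
M(r, A) = 1 (M(r, A) = 3/2 - ¼*2 = 3/2 - ½ = 1)
M(47, O) + y = 1 + 1314 = 1315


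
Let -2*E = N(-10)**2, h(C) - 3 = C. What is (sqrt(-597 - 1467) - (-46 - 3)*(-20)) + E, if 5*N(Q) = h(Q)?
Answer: -49049/50 + 4*I*sqrt(129) ≈ -980.98 + 45.431*I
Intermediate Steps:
h(C) = 3 + C
N(Q) = 3/5 + Q/5 (N(Q) = (3 + Q)/5 = 3/5 + Q/5)
E = -49/50 (E = -(3/5 + (1/5)*(-10))**2/2 = -(3/5 - 2)**2/2 = -(-7/5)**2/2 = -1/2*49/25 = -49/50 ≈ -0.98000)
(sqrt(-597 - 1467) - (-46 - 3)*(-20)) + E = (sqrt(-597 - 1467) - (-46 - 3)*(-20)) - 49/50 = (sqrt(-2064) - (-49)*(-20)) - 49/50 = (4*I*sqrt(129) - 1*980) - 49/50 = (4*I*sqrt(129) - 980) - 49/50 = (-980 + 4*I*sqrt(129)) - 49/50 = -49049/50 + 4*I*sqrt(129)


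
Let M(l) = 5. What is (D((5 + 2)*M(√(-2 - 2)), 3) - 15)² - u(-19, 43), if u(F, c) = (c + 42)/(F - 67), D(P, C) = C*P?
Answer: 696685/86 ≈ 8101.0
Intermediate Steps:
u(F, c) = (42 + c)/(-67 + F)
(D((5 + 2)*M(√(-2 - 2)), 3) - 15)² - u(-19, 43) = (3*((5 + 2)*5) - 15)² - (42 + 43)/(-67 - 19) = (3*(7*5) - 15)² - 85/(-86) = (3*35 - 15)² - (-1)*85/86 = (105 - 15)² - 1*(-85/86) = 90² + 85/86 = 8100 + 85/86 = 696685/86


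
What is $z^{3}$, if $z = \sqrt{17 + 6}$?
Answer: $23 \sqrt{23} \approx 110.3$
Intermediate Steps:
$z = \sqrt{23} \approx 4.7958$
$z^{3} = \left(\sqrt{23}\right)^{3} = 23 \sqrt{23}$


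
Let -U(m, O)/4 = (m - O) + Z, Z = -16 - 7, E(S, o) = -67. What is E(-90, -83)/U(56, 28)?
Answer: 67/20 ≈ 3.3500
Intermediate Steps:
Z = -23
U(m, O) = 92 - 4*m + 4*O (U(m, O) = -4*((m - O) - 23) = -4*(-23 + m - O) = 92 - 4*m + 4*O)
E(-90, -83)/U(56, 28) = -67/(92 - 4*56 + 4*28) = -67/(92 - 224 + 112) = -67/(-20) = -67*(-1/20) = 67/20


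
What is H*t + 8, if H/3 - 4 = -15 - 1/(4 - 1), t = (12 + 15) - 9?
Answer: -604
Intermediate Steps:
t = 18 (t = 27 - 9 = 18)
H = -34 (H = 12 + 3*(-15 - 1/(4 - 1)) = 12 + 3*(-15 - 1/3) = 12 + 3*(-46/3) = 12 - 46 = -34)
H*t + 8 = -34*18 + 8 = -612 + 8 = -604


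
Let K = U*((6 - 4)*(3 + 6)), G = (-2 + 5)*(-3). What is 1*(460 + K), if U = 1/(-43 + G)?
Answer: 11951/26 ≈ 459.65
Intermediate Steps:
G = -9 (G = 3*(-3) = -9)
U = -1/52 (U = 1/(-43 - 9) = 1/(-52) = -1/52 ≈ -0.019231)
K = -9/26 (K = -(6 - 4)*(3 + 6)/52 = -9/26 ≈ -0.34615)
1*(460 + K) = 1*(460 - 9/26) = 1*(11951/26) = 11951/26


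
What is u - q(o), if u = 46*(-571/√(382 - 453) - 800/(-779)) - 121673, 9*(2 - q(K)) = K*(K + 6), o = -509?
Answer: -653287192/7011 + 26266*I*√71/71 ≈ -93180.0 + 3117.2*I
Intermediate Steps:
q(K) = 2 - K*(6 + K)/9 (q(K) = 2 - K*(K + 6)/9 = 2 - K*(6 + K)/9)
u = -94746467/779 + 26266*I*√71/71 (u = 46*(-571*(-I*√71/71) - 800*(-1/779)) - 121673 = 46*(-571*(-I*√71/71) + 800/779) - 121673 = 46*(-(-571)*I*√71/71 + 800/779) - 121673 = 46*(571*I*√71/71 + 800/779) - 121673 = 46*(800/779 + 571*I*√71/71) - 121673 = (36800/779 + 26266*I*√71/71) - 121673 = -94746467/779 + 26266*I*√71/71 ≈ -1.2163e+5 + 3117.2*I)
u - q(o) = (-94746467/779 + 26266*I*√71/71) - (2 - ⅔*(-509) - ⅑*(-509)²) = (-94746467/779 + 26266*I*√71/71) - (2 + 1018/3 - ⅑*259081) = (-94746467/779 + 26266*I*√71/71) - (2 + 1018/3 - 259081/9) = (-94746467/779 + 26266*I*√71/71) - 1*(-256009/9) = (-94746467/779 + 26266*I*√71/71) + 256009/9 = -653287192/7011 + 26266*I*√71/71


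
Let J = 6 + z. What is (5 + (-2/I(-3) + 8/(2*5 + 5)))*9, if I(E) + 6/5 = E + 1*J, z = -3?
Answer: 324/5 ≈ 64.800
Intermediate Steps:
J = 3 (J = 6 - 3 = 3)
I(E) = 9/5 + E (I(E) = -6/5 + (E + 1*3) = -6/5 + (E + 3) = -6/5 + (3 + E) = 9/5 + E)
(5 + (-2/I(-3) + 8/(2*5 + 5)))*9 = (5 + (-2/(9/5 - 3) + 8/(2*5 + 5)))*9 = (5 + (-2/(-6/5) + 8/(10 + 5)))*9 = (5 + (-2*(-5/6) + 8/15))*9 = (5 + (5/3 + 8*(1/15)))*9 = (5 + (5/3 + 8/15))*9 = (5 + 11/5)*9 = (36/5)*9 = 324/5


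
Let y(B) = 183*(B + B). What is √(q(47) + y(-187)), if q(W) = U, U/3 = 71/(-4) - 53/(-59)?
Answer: 3*I*√105965593/118 ≈ 261.71*I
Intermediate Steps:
U = -11931/236 (U = 3*(71/(-4) - 53/(-59)) = 3*(71*(-¼) - 53*(-1/59)) = 3*(-71/4 + 53/59) = 3*(-3977/236) = -11931/236 ≈ -50.555)
y(B) = 366*B (y(B) = 183*(2*B) = 366*B)
q(W) = -11931/236
√(q(47) + y(-187)) = √(-11931/236 + 366*(-187)) = √(-11931/236 - 68442) = √(-16164243/236) = 3*I*√105965593/118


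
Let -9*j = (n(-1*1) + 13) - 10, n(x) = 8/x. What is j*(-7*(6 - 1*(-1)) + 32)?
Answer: -85/9 ≈ -9.4444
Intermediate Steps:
j = 5/9 (j = -((8/((-1*1)) + 13) - 10)/9 = -((8/(-1) + 13) - 10)/9 = -((8*(-1) + 13) - 10)/9 = -((-8 + 13) - 10)/9 = -(5 - 10)/9 = -⅑*(-5) = 5/9 ≈ 0.55556)
j*(-7*(6 - 1*(-1)) + 32) = 5*(-7*(6 - 1*(-1)) + 32)/9 = 5*(-7*(6 + 1) + 32)/9 = 5*(-7*7 + 32)/9 = 5*(-49 + 32)/9 = (5/9)*(-17) = -85/9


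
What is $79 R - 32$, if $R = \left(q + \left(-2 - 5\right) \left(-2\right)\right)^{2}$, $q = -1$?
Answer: $13319$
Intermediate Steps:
$R = 169$ ($R = \left(-1 + \left(-2 - 5\right) \left(-2\right)\right)^{2} = \left(-1 - -14\right)^{2} = \left(-1 + 14\right)^{2} = 13^{2} = 169$)
$79 R - 32 = 79 \cdot 169 - 32 = 13351 - 32 = 13319$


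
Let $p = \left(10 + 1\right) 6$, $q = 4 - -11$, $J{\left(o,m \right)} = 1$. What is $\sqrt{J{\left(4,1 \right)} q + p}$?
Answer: $9$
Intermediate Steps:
$q = 15$ ($q = 4 + 11 = 15$)
$p = 66$ ($p = 11 \cdot 6 = 66$)
$\sqrt{J{\left(4,1 \right)} q + p} = \sqrt{1 \cdot 15 + 66} = \sqrt{15 + 66} = \sqrt{81} = 9$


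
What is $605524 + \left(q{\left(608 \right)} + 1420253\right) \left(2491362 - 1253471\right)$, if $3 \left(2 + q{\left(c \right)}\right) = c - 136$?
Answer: $\frac{5274933893047}{3} \approx 1.7583 \cdot 10^{12}$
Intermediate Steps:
$q{\left(c \right)} = - \frac{142}{3} + \frac{c}{3}$ ($q{\left(c \right)} = -2 + \frac{c - 136}{3} = -2 + \frac{-136 + c}{3} = -2 + \left(- \frac{136}{3} + \frac{c}{3}\right) = - \frac{142}{3} + \frac{c}{3}$)
$605524 + \left(q{\left(608 \right)} + 1420253\right) \left(2491362 - 1253471\right) = 605524 + \left(\left(- \frac{142}{3} + \frac{1}{3} \cdot 608\right) + 1420253\right) \left(2491362 - 1253471\right) = 605524 + \left(\left(- \frac{142}{3} + \frac{608}{3}\right) + 1420253\right) 1237891 = 605524 + \left(\frac{466}{3} + 1420253\right) 1237891 = 605524 + \frac{4261225}{3} \cdot 1237891 = 605524 + \frac{5274932076475}{3} = \frac{5274933893047}{3}$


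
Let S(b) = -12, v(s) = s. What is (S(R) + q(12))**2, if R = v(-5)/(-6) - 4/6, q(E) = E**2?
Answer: 17424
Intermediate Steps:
R = 1/6 (R = -5/(-6) - 4/6 = -5*(-1/6) - 4*1/6 = 5/6 - 2/3 = 1/6 ≈ 0.16667)
(S(R) + q(12))**2 = (-12 + 12**2)**2 = (-12 + 144)**2 = 132**2 = 17424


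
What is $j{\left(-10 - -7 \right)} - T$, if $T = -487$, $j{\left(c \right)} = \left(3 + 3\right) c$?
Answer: $469$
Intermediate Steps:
$j{\left(c \right)} = 6 c$
$j{\left(-10 - -7 \right)} - T = 6 \left(-10 - -7\right) - -487 = 6 \left(-10 + 7\right) + 487 = 6 \left(-3\right) + 487 = -18 + 487 = 469$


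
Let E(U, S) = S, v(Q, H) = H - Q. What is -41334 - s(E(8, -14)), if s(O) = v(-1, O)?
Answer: -41321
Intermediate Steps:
s(O) = 1 + O (s(O) = O - 1*(-1) = O + 1 = 1 + O)
-41334 - s(E(8, -14)) = -41334 - (1 - 14) = -41334 - 1*(-13) = -41334 + 13 = -41321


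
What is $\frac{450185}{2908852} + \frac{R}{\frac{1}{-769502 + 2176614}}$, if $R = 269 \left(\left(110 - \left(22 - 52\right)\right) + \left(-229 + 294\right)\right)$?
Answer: $\frac{225712927229306665}{2908852} \approx 7.7595 \cdot 10^{10}$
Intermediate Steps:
$R = 55145$ ($R = 269 \left(\left(110 - \left(22 - 52\right)\right) + 65\right) = 269 \left(\left(110 - -30\right) + 65\right) = 269 \left(\left(110 + 30\right) + 65\right) = 269 \left(140 + 65\right) = 269 \cdot 205 = 55145$)
$\frac{450185}{2908852} + \frac{R}{\frac{1}{-769502 + 2176614}} = \frac{450185}{2908852} + \frac{55145}{\frac{1}{-769502 + 2176614}} = 450185 \cdot \frac{1}{2908852} + \frac{55145}{\frac{1}{1407112}} = \frac{450185}{2908852} + 55145 \frac{1}{\frac{1}{1407112}} = \frac{450185}{2908852} + 55145 \cdot 1407112 = \frac{450185}{2908852} + 77595191240 = \frac{225712927229306665}{2908852}$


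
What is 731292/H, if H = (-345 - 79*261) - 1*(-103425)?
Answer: 243764/27487 ≈ 8.8683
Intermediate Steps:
H = 82461 (H = (-345 - 20619) + 103425 = -20964 + 103425 = 82461)
731292/H = 731292/82461 = 731292*(1/82461) = 243764/27487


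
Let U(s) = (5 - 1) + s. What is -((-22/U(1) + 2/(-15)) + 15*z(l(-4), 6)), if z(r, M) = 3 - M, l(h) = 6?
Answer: 743/15 ≈ 49.533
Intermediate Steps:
U(s) = 4 + s
-((-22/U(1) + 2/(-15)) + 15*z(l(-4), 6)) = -((-22/(4 + 1) + 2/(-15)) + 15*(3 - 1*6)) = -((-22/5 + 2*(-1/15)) + 15*(3 - 6)) = -((-22*1/5 - 2/15) + 15*(-3)) = -((-22/5 - 2/15) - 45) = -(-68/15 - 45) = -1*(-743/15) = 743/15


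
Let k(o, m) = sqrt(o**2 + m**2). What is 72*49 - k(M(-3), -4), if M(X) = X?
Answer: 3523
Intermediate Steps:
k(o, m) = sqrt(m**2 + o**2)
72*49 - k(M(-3), -4) = 72*49 - sqrt((-4)**2 + (-3)**2) = 3528 - sqrt(16 + 9) = 3528 - sqrt(25) = 3528 - 1*5 = 3528 - 5 = 3523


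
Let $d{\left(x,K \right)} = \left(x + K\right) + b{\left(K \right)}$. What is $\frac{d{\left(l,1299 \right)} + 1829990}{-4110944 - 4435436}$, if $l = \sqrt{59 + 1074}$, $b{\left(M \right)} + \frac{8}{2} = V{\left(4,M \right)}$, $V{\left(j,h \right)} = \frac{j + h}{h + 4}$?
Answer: $- \frac{915643}{4273190} - \frac{\sqrt{1133}}{8546380} \approx -0.21428$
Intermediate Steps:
$V{\left(j,h \right)} = \frac{h + j}{4 + h}$
$b{\left(M \right)} = -3$ ($b{\left(M \right)} = -4 + \frac{M + 4}{4 + M} = -4 + \frac{4 + M}{4 + M} = -4 + 1 = -3$)
$l = \sqrt{1133} \approx 33.66$
$d{\left(x,K \right)} = -3 + K + x$ ($d{\left(x,K \right)} = \left(x + K\right) - 3 = \left(K + x\right) - 3 = -3 + K + x$)
$\frac{d{\left(l,1299 \right)} + 1829990}{-4110944 - 4435436} = \frac{\left(-3 + 1299 + \sqrt{1133}\right) + 1829990}{-4110944 - 4435436} = \frac{\left(1296 + \sqrt{1133}\right) + 1829990}{-8546380} = \left(1831286 + \sqrt{1133}\right) \left(- \frac{1}{8546380}\right) = - \frac{915643}{4273190} - \frac{\sqrt{1133}}{8546380}$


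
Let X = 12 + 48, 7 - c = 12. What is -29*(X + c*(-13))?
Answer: -3625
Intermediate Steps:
c = -5 (c = 7 - 1*12 = 7 - 12 = -5)
X = 60
-29*(X + c*(-13)) = -29*(60 - 5*(-13)) = -29*(60 + 65) = -29*125 = -3625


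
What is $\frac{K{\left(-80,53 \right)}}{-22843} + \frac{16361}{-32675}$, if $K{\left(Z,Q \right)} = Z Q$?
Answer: $- \frac{4437591}{14082925} \approx -0.3151$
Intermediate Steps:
$K{\left(Z,Q \right)} = Q Z$
$\frac{K{\left(-80,53 \right)}}{-22843} + \frac{16361}{-32675} = \frac{53 \left(-80\right)}{-22843} + \frac{16361}{-32675} = \left(-4240\right) \left(- \frac{1}{22843}\right) + 16361 \left(- \frac{1}{32675}\right) = \frac{80}{431} - \frac{16361}{32675} = - \frac{4437591}{14082925}$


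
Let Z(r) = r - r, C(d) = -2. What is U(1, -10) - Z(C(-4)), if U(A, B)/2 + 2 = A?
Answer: -2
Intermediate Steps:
U(A, B) = -4 + 2*A
Z(r) = 0
U(1, -10) - Z(C(-4)) = (-4 + 2*1) - 1*0 = (-4 + 2) + 0 = -2 + 0 = -2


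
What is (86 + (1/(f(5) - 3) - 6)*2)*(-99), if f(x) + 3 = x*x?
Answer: -139392/19 ≈ -7336.4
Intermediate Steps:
f(x) = -3 + x² (f(x) = -3 + x*x = -3 + x²)
(86 + (1/(f(5) - 3) - 6)*2)*(-99) = (86 + (1/((-3 + 5²) - 3) - 6)*2)*(-99) = (86 + (1/((-3 + 25) - 3) - 6)*2)*(-99) = (86 + (1/(22 - 3) - 6)*2)*(-99) = (86 + (1/19 - 6)*2)*(-99) = (86 - 113/19*2)*(-99) = (86 - 226/19)*(-99) = (1408/19)*(-99) = -139392/19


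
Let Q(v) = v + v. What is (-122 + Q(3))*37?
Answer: -4292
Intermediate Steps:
Q(v) = 2*v
(-122 + Q(3))*37 = (-122 + 2*3)*37 = (-122 + 6)*37 = -116*37 = -4292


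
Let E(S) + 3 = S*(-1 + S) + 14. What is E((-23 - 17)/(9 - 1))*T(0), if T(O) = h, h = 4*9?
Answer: 1476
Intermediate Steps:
h = 36
T(O) = 36
E(S) = 11 + S*(-1 + S) (E(S) = -3 + (S*(-1 + S) + 14) = -3 + (14 + S*(-1 + S)) = 11 + S*(-1 + S))
E((-23 - 17)/(9 - 1))*T(0) = (11 + ((-23 - 17)/(9 - 1))**2 - (-23 - 17)/(9 - 1))*36 = (11 + (-40/8)**2 - (-40)/8)*36 = (11 + (-40*1/8)**2 - (-40)/8)*36 = (11 + (-5)**2 - 1*(-5))*36 = (11 + 25 + 5)*36 = 41*36 = 1476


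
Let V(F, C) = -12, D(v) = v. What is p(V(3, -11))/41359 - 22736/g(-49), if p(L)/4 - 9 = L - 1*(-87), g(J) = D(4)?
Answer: -235084220/41359 ≈ -5684.0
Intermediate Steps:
g(J) = 4
p(L) = 384 + 4*L (p(L) = 36 + 4*(L - 1*(-87)) = 36 + 4*(L + 87) = 36 + 4*(87 + L) = 36 + (348 + 4*L) = 384 + 4*L)
p(V(3, -11))/41359 - 22736/g(-49) = (384 + 4*(-12))/41359 - 22736/4 = (384 - 48)*(1/41359) - 22736*¼ = 336*(1/41359) - 5684 = 336/41359 - 5684 = -235084220/41359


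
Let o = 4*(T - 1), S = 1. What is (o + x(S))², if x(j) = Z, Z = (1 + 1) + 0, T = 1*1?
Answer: 4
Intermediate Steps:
T = 1
Z = 2 (Z = 2 + 0 = 2)
o = 0 (o = 4*(1 - 1) = 4*0 = 0)
x(j) = 2
(o + x(S))² = (0 + 2)² = 2² = 4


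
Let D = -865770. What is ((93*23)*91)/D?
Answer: -64883/288590 ≈ -0.22483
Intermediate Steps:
((93*23)*91)/D = ((93*23)*91)/(-865770) = (2139*91)*(-1/865770) = 194649*(-1/865770) = -64883/288590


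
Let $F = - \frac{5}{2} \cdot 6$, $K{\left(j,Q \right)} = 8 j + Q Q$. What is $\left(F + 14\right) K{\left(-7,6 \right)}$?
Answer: $20$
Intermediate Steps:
$K{\left(j,Q \right)} = Q^{2} + 8 j$ ($K{\left(j,Q \right)} = 8 j + Q^{2} = Q^{2} + 8 j$)
$F = -15$ ($F = \left(-5\right) \frac{1}{2} \cdot 6 = \left(- \frac{5}{2}\right) 6 = -15$)
$\left(F + 14\right) K{\left(-7,6 \right)} = \left(-15 + 14\right) \left(6^{2} + 8 \left(-7\right)\right) = - (36 - 56) = \left(-1\right) \left(-20\right) = 20$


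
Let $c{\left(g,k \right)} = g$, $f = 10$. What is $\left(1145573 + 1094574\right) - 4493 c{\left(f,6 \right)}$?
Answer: $2195217$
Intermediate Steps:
$\left(1145573 + 1094574\right) - 4493 c{\left(f,6 \right)} = \left(1145573 + 1094574\right) - 44930 = 2240147 - 44930 = 2195217$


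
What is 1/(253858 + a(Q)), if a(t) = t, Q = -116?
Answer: 1/253742 ≈ 3.9410e-6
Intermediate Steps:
1/(253858 + a(Q)) = 1/(253858 - 116) = 1/253742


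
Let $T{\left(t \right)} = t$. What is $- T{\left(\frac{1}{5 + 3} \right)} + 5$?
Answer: $\frac{39}{8} \approx 4.875$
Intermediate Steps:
$- T{\left(\frac{1}{5 + 3} \right)} + 5 = - \frac{1}{5 + 3} + 5 = - \frac{1}{8} + 5 = \frac{39}{8}$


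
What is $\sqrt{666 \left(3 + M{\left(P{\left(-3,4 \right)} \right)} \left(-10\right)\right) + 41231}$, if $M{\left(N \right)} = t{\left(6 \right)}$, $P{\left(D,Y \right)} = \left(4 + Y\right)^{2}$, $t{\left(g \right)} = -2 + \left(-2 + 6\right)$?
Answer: $\sqrt{29909} \approx 172.94$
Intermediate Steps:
$t{\left(g \right)} = 2$ ($t{\left(g \right)} = -2 + 4 = 2$)
$M{\left(N \right)} = 2$
$\sqrt{666 \left(3 + M{\left(P{\left(-3,4 \right)} \right)} \left(-10\right)\right) + 41231} = \sqrt{666 \left(3 + 2 \left(-10\right)\right) + 41231} = \sqrt{666 \left(3 - 20\right) + 41231} = \sqrt{666 \left(-17\right) + 41231} = \sqrt{-11322 + 41231} = \sqrt{29909}$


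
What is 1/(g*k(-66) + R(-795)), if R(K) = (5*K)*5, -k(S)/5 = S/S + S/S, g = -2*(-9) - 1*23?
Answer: -1/19825 ≈ -5.0441e-5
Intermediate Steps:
g = -5 (g = 18 - 23 = -5)
k(S) = -10 (k(S) = -5*(S/S + S/S) = -5*(1 + 1) = -5*2 = -10)
R(K) = 25*K
1/(g*k(-66) + R(-795)) = 1/(-5*(-10) + 25*(-795)) = 1/(50 - 19875) = 1/(-19825) = -1/19825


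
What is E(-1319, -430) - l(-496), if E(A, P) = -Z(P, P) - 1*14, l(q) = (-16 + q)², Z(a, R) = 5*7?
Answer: -262193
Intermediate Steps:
Z(a, R) = 35
E(A, P) = -49 (E(A, P) = -1*35 - 1*14 = -35 - 14 = -49)
E(-1319, -430) - l(-496) = -49 - (-16 - 496)² = -49 - 1*(-512)² = -49 - 1*262144 = -49 - 262144 = -262193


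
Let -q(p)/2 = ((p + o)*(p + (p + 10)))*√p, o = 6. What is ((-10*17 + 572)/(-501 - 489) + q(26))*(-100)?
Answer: 1340/33 + 396800*√26 ≈ 2.0233e+6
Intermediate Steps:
q(p) = -2*√p*(6 + p)*(10 + 2*p) (q(p) = -2*(p + 6)*(p + (p + 10))*√p = -2*(6 + p)*(p + (10 + p))*√p = -2*(6 + p)*(10 + 2*p)*√p = -2*√p*(6 + p)*(10 + 2*p))
((-10*17 + 572)/(-501 - 489) + q(26))*(-100) = ((-10*17 + 572)/(-501 - 489) + 4*√26*(-30 - 1*26² - 11*26))*(-100) = ((-170 + 572)/(-990) + 4*√26*(-30 - 1*676 - 286))*(-100) = (402*(-1/990) + 4*√26*(-30 - 676 - 286))*(-100) = (-67/165 + 4*√26*(-992))*(-100) = (-67/165 - 3968*√26)*(-100) = 1340/33 + 396800*√26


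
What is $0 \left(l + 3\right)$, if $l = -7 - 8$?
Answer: $0$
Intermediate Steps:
$l = -15$ ($l = -7 - 8 = -15$)
$0 \left(l + 3\right) = 0 \left(-15 + 3\right) = 0 \left(-12\right) = 0$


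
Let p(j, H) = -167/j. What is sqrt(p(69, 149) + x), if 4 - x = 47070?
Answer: I*sqrt(224092749)/69 ≈ 216.95*I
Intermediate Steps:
x = -47066 (x = 4 - 1*47070 = 4 - 47070 = -47066)
sqrt(p(69, 149) + x) = sqrt(-167/69 - 47066) = sqrt(-3247721/69) = I*sqrt(224092749)/69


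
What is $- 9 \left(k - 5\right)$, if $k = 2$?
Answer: $27$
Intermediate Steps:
$- 9 \left(k - 5\right) = - 9 \left(2 - 5\right) = \left(-9\right) \left(-3\right) = 27$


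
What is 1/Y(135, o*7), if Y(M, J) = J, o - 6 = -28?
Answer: -1/154 ≈ -0.0064935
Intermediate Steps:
o = -22 (o = 6 - 28 = -22)
1/Y(135, o*7) = 1/(-22*7) = 1/(-154) = -1/154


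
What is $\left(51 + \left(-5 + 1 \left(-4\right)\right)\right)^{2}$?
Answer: $1764$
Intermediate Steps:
$\left(51 + \left(-5 + 1 \left(-4\right)\right)\right)^{2} = \left(51 - 9\right)^{2} = 42^{2} = 1764$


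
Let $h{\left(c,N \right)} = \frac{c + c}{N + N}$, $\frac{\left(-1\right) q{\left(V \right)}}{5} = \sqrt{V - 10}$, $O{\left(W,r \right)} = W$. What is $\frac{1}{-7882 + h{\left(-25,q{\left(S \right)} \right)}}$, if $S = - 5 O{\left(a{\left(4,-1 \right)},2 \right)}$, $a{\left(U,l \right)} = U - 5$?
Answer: $\frac{i}{\sqrt{5} - 7882 i} \approx -0.00012687 + 3.5993 \cdot 10^{-8} i$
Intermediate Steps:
$a{\left(U,l \right)} = -5 + U$
$S = 5$ ($S = - 5 \left(-5 + 4\right) = \left(-5\right) \left(-1\right) = 5$)
$q{\left(V \right)} = - 5 \sqrt{-10 + V}$ ($q{\left(V \right)} = - 5 \sqrt{V - 10} = - 5 \sqrt{-10 + V}$)
$h{\left(c,N \right)} = \frac{c}{N}$ ($h{\left(c,N \right)} = \frac{2 c}{2 N} = 2 c \frac{1}{2 N} = \frac{c}{N}$)
$\frac{1}{-7882 + h{\left(-25,q{\left(S \right)} \right)}} = \frac{1}{-7882 - \frac{25}{\left(-5\right) \sqrt{-10 + 5}}} = \frac{1}{-7882 - \frac{25}{\left(-5\right) \sqrt{-5}}} = \frac{1}{-7882 - \frac{25}{\left(-5\right) i \sqrt{5}}} = \frac{1}{-7882 - 25 \frac{i \sqrt{5}}{25}} = \frac{1}{-7882 - i \sqrt{5}}$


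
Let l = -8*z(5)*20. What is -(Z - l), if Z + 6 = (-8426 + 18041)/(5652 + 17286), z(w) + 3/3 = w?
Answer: -4850769/7646 ≈ -634.42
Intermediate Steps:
z(w) = -1 + w
Z = -42671/7646 (Z = -6 + (-8426 + 18041)/(5652 + 17286) = -6 + 9615/22938 = -6 + 9615*(1/22938) = -6 + 3205/7646 = -42671/7646 ≈ -5.5808)
l = -640 (l = -8*(-1 + 5)*20 = -8*4*20 = -32*20 = -640)
-(Z - l) = -(-42671/7646 - 1*(-640)) = -(-42671/7646 + 640) = -1*4850769/7646 = -4850769/7646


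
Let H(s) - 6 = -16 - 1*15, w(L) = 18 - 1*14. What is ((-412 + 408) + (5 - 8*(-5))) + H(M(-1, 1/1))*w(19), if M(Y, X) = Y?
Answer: -59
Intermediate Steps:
w(L) = 4 (w(L) = 18 - 14 = 4)
H(s) = -25 (H(s) = 6 + (-16 - 1*15) = 6 + (-16 - 15) = 6 - 31 = -25)
((-412 + 408) + (5 - 8*(-5))) + H(M(-1, 1/1))*w(19) = ((-412 + 408) + (5 - 8*(-5))) - 25*4 = (-4 + (5 + 40)) - 100 = (-4 + 45) - 100 = 41 - 100 = -59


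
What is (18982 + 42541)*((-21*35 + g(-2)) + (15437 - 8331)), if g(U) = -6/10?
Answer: 1959630596/5 ≈ 3.9193e+8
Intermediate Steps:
g(U) = -⅗ (g(U) = -6*⅒ = -⅗)
(18982 + 42541)*((-21*35 + g(-2)) + (15437 - 8331)) = (18982 + 42541)*((-21*35 - ⅗) + (15437 - 8331)) = 61523*((-735 - ⅗) + 7106) = 61523*(-3678/5 + 7106) = 61523*(31852/5) = 1959630596/5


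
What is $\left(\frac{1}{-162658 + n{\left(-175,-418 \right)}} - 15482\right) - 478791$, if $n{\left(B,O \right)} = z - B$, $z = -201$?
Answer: $- \frac{80410308733}{162684} \approx -4.9427 \cdot 10^{5}$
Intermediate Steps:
$n{\left(B,O \right)} = -201 - B$
$\left(\frac{1}{-162658 + n{\left(-175,-418 \right)}} - 15482\right) - 478791 = \left(\frac{1}{-162658 - 26} - 15482\right) - 478791 = \left(\frac{1}{-162684} - 15482\right) - 478791 = \left(- \frac{1}{162684} - 15482\right) - 478791 = - \frac{2518673689}{162684} - 478791 = - \frac{80410308733}{162684}$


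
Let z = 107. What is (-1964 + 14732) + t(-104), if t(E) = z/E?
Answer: 1327765/104 ≈ 12767.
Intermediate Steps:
t(E) = 107/E
(-1964 + 14732) + t(-104) = (-1964 + 14732) + 107/(-104) = 12768 + 107*(-1/104) = 12768 - 107/104 = 1327765/104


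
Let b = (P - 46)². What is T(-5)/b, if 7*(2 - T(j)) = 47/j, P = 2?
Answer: 117/67760 ≈ 0.0017267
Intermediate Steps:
T(j) = 2 - 47/(7*j)
b = 1936 (b = (2 - 46)² = (-44)² = 1936)
T(-5)/b = (2 - 47/7/(-5))/1936 = (2 - 47/7*(-⅕))*(1/1936) = (2 + 47/35)*(1/1936) = (117/35)*(1/1936) = 117/67760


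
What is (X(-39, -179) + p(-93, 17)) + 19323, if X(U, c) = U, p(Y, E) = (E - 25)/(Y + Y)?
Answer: 1793416/93 ≈ 19284.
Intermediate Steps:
p(Y, E) = (-25 + E)/(2*Y) (p(Y, E) = (-25 + E)/((2*Y)) = (-25 + E)*(1/(2*Y)) = (-25 + E)/(2*Y))
(X(-39, -179) + p(-93, 17)) + 19323 = (-39 + (½)*(-25 + 17)/(-93)) + 19323 = (-39 + (½)*(-1/93)*(-8)) + 19323 = (-39 + 4/93) + 19323 = -3623/93 + 19323 = 1793416/93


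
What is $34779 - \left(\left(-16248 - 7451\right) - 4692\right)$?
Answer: $63170$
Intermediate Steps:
$34779 - \left(\left(-16248 - 7451\right) - 4692\right) = 34779 - \left(-23699 - 4692\right) = 34779 - -28391 = 34779 + 28391 = 63170$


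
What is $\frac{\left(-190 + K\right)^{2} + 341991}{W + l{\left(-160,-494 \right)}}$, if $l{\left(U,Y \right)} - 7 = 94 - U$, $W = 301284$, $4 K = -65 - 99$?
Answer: $\frac{43928}{33505} \approx 1.3111$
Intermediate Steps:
$K = -41$ ($K = \frac{-65 - 99}{4} = \frac{1}{4} \left(-164\right) = -41$)
$l{\left(U,Y \right)} = 101 - U$ ($l{\left(U,Y \right)} = 7 - \left(-94 + U\right) = 101 - U$)
$\frac{\left(-190 + K\right)^{2} + 341991}{W + l{\left(-160,-494 \right)}} = \frac{\left(-190 - 41\right)^{2} + 341991}{301284 + \left(101 - -160\right)} = \frac{\left(-231\right)^{2} + 341991}{301284 + \left(101 + 160\right)} = \frac{53361 + 341991}{301284 + 261} = \frac{395352}{301545} = 395352 \cdot \frac{1}{301545} = \frac{43928}{33505}$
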